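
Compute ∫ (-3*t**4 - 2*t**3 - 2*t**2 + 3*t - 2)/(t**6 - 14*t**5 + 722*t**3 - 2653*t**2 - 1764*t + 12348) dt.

Factor the denominator: (t - 7)**2*(t - 6)*(t - 3)*(t + 2)*(t + 7).
Partial-fraction decomposition: 3319/(63700*(t + 7)) - 2/(675*(t + 2)) + 77/(600*(t - 3)) - 547/(39*(t - 6)) + 146569/(10584*(t - 7)) - 332/(21*(t - 7)**2).
Integrate each term; A/(t−a) gives A·log|t−a|; A/(t−a)² gives −A/(t−a).

146569*log(t - 7)/10584 - 547*log(t - 6)/39 + 77*log(t - 3)/600 - 2*log(t + 2)/675 + 3319*log(t + 7)/63700 + 332/(21*t - 147) + C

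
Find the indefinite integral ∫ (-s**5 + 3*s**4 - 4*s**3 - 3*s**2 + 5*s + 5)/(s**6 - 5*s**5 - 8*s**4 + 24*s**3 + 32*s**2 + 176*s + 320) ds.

-1795*log(s - 5)/1421 + 107*log(s - 4)/144 - 683*log(s + 2)/1764 - 43*log(s**2 + 4)/928 + 133*atan(s/2)/928 - 95/(336*s + 672) + C

Factor the denominator: (s - 5)*(s - 4)*(s + 2)**2*(s**2 + 4).
Partial-fraction decomposition: -(43*s - 133)/(464*(s**2 + 4)) - 683/(1764*(s + 2)) + 95/(336*(s + 2)**2) + 107/(144*(s - 4)) - 1795/(1421*(s - 5)).
Integrate each term; A/(s−a) gives A·log|s−a|; the (Bs+D)/(s²+p²) term gives a log and an atan.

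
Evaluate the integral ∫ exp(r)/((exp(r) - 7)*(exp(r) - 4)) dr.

Let u = e^r, du = e^r dr.
The integral becomes ∫ du/((u-7)(u-4)); decompose into partial fractions.

log(exp(r) - 7)/3 - log(exp(r) - 4)/3 + C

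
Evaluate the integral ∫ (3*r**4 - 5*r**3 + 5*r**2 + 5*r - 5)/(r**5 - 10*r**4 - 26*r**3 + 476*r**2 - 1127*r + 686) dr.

16297*log(r - 7)/7350 + 11*log(r - 2)/75 - log(r - 1)/96 + 3041*log(r + 7)/4704 - 1921/(140*r - 980) + C

Factor the denominator: (r - 7)**2*(r - 2)*(r - 1)*(r + 7).
Partial-fraction decomposition: 3041/(4704*(r + 7)) - 1/(96*(r - 1)) + 11/(75*(r - 2)) + 16297/(7350*(r - 7)) + 1921/(140*(r - 7)**2).
Integrate each term; A/(r−a) gives A·log|r−a|; A/(r−a)² gives −A/(r−a).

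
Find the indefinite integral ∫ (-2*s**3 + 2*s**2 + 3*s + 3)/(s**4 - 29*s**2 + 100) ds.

-13*log(s - 5)/15 - log(s - 2)/84 + log(s + 2)/4 - 48*log(s + 5)/35 + C

Factor the denominator: (s - 5)*(s - 2)*(s + 2)*(s + 5).
Partial-fraction decomposition: -48/(35*(s + 5)) + 1/(4*(s + 2)) - 1/(84*(s - 2)) - 13/(15*(s - 5)).
Integrate each term: A/(s−a) contributes A·log|s−a|.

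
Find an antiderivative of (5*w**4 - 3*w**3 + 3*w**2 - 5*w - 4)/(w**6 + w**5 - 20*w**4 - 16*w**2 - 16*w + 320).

Factor the denominator: (w - 4)*(w - 2)*(w + 2)*(w + 5)*(w**2 + 4).
Partial-fraction decomposition: (2*w + 13)/(40*(w**2 + 4)) - 124/(189*(w + 5)) + 61/(288*(w + 2)) - 27/(224*(w - 2)) + 139/(270*(w - 4)).
Integrate each term; A/(w−a) gives A·log|w−a|; the (Bw+D)/(w²+p²) term gives a log and an atan.

139*log(w - 4)/270 - 27*log(w - 2)/224 + 61*log(w + 2)/288 - 124*log(w + 5)/189 + log(w**2 + 4)/40 + 13*atan(w/2)/80 + C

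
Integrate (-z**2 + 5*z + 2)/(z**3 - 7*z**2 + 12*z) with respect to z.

log(z)/6 + 3*log(z - 4)/2 - 8*log(z - 3)/3 + C

Factor the denominator: z*(z - 4)*(z - 3).
Partial-fraction decomposition: -8/(3*(z - 3)) + 3/(2*(z - 4)) + 1/(6*z).
Integrate each term: A/(z−a) contributes A·log|z−a|.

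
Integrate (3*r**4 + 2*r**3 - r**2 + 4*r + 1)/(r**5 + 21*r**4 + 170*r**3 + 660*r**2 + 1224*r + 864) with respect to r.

Factor the denominator: (r + 2)*(r + 3)*(r + 4)*(r + 6)**2.
Partial-fraction decomposition: -15841/(288*(r + 6)) - 3397/(24*(r + 6)**2) + 609/(8*(r + 4)) - 169/(9*(r + 3)) + 21/(32*(r + 2)).
Integrate each term; A/(r−a) gives A·log|r−a|; A/(r−a)² gives −A/(r−a).

21*log(r + 2)/32 - 169*log(r + 3)/9 + 609*log(r + 4)/8 - 15841*log(r + 6)/288 + 3397/(24*r + 144) + C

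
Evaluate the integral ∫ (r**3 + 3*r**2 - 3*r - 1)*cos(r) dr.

r**3*sin(r) + 3*r**2*sin(r) + 3*r**2*cos(r) - 9*r*sin(r) + 6*r*cos(r) - 7*sin(r) - 9*cos(r) + C

Use integration by parts with u = r**3 + 3*r**2 - 3*r - 1, dv = cos(r) dr, so v = sin(r).
Apply parts 3 times (tabular method): alternate signs, differentiate u down to 0, integrate dv up.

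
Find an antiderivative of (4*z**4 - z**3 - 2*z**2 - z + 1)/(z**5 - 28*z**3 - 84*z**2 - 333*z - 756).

9157*log(z - 7)/6380 - 337*log(z + 3)/180 + 1061*log(z + 4)/275 + 7553*log(z**2 + 9)/26100 - 2677*atan(z/3)/6525 + C

Factor the denominator: (z - 7)*(z + 3)*(z + 4)*(z**2 + 9).
Partial-fraction decomposition: (7553*z - 16062)/(13050*(z**2 + 9)) + 1061/(275*(z + 4)) - 337/(180*(z + 3)) + 9157/(6380*(z - 7)).
Integrate each term; A/(z−a) gives A·log|z−a|; the (Bz+D)/(z²+p²) term gives a log and an atan.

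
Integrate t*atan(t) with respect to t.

t**2*atan(t)/2 - t/2 + atan(t)/2 + C

Use integration by parts with u = arctan(t), dv = t dt.
Then du = 1/(t**2 + 1) dt.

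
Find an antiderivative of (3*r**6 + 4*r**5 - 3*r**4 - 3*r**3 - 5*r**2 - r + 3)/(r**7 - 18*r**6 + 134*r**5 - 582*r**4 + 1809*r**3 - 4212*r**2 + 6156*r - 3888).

Factor the denominator: (r - 6)*(r - 4)*(r - 3)**2*(r - 2)*(r**2 + 9).
Partial-fraction decomposition: -(121*r + 3479)/(2925*(r**2 + 9)) + 229/(104*(r - 2)) + 2779/(27*(r - 3)) + 155/(3*(r - 3)**2) - 15343/(100*(r - 4)) + 55451/(1080*(r - 6)).
Integrate each term; A/(r−a) gives A·log|r−a|; the (Br+D)/(r²+p²) term gives a log and an atan.

55451*log(r - 6)/1080 - 15343*log(r - 4)/100 + 2779*log(r - 3)/27 + 229*log(r - 2)/104 - 121*log(r**2 + 9)/5850 - 3479*atan(r/3)/8775 - 155/(3*r - 9) + C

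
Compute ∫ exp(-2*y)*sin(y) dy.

-2*exp(-2*y)*sin(y)/5 - exp(-2*y)*cos(y)/5 + C

Let I denote the integral. Integrate by parts with u = sin(y), dv = exp(-2*y) dy, so v = -exp(-2*y)/2: I = -exp(-2*y)*sin(y)/2 + (1/2)·∫ exp(-2*y)*cos(y) dy.
Apply parts again with u = cos(y), dv = exp(-2*y) dy: ∫ exp(-2*y)*cos(y) dy = -exp(-2*y)*cos(y)/2 − (1/2)·I. Substituting back brings back I: I = -exp(-2*y)*sin(y)/2 - exp(-2*y)*cos(y)/4 − (1/4)·I.
Solving for I: (1 + 1/4)·I equals the remaining terms, so I = (4/5)·(-exp(-2*y)*sin(y)/2 - exp(-2*y)*cos(y)/4).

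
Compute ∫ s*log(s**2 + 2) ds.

Let u = s**2 + 2, so du = (2*s) ds.
The integral becomes (1/2)·∫ log(u) du; integrate by parts with u′=log(u), dv′=du.

s**2*log(s**2 + 2)/2 - s**2/2 + log(s**2 + 2) + C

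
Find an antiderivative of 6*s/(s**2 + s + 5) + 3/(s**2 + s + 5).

Let u = s**2 + s + 5, so du = (2*s + 1) ds.
Rewriting, the integral becomes 3·∫ 1/u du = 3·log(u).
Substituting back, u = s**2 + s + 5.

3*log(s**2 + s + 5) + C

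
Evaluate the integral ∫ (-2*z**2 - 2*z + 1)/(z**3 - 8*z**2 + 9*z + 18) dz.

-83*log(z - 6)/21 + 23*log(z - 3)/12 + log(z + 1)/28 + C

Factor the denominator: (z - 6)*(z - 3)*(z + 1).
Partial-fraction decomposition: 1/(28*(z + 1)) + 23/(12*(z - 3)) - 83/(21*(z - 6)).
Integrate each term: A/(z−a) contributes A·log|z−a|.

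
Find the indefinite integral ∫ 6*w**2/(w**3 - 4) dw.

2*log(w**3 - 4) + C

Let u = w**3 - 4, so du = (3*w**2) dw.
Rewriting, the integral becomes 2·∫ 1/u du = 2·log(u).
Substituting back, u = w**3 - 4.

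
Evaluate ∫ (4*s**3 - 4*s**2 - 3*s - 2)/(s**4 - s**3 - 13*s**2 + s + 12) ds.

Factor the denominator: (s - 4)*(s - 1)*(s + 1)*(s + 3).
Partial-fraction decomposition: 137/(56*(s + 3)) - 7/(20*(s + 1)) + 5/(24*(s - 1)) + 178/(105*(s - 4)).
Integrate each term: A/(s−a) contributes A·log|s−a|.

178*log(s - 4)/105 + 5*log(s - 1)/24 - 7*log(s + 1)/20 + 137*log(s + 3)/56 + C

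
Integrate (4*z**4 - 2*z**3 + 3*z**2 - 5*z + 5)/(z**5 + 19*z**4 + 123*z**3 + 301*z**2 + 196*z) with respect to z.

Factor the denominator: z*(z + 1)*(z + 4)*(z + 7)**2.
Partial-fraction decomposition: -4229/(588*(z + 7)) - 10477/(126*(z + 7)**2) + 1225/(108*(z + 4)) - 19/(108*(z + 1)) + 5/(196*z).
Integrate each term; A/(z−a) gives A·log|z−a|; A/(z−a)² gives −A/(z−a).

5*log(z)/196 - 19*log(z + 1)/108 + 1225*log(z + 4)/108 - 4229*log(z + 7)/588 + 10477/(126*z + 882) + C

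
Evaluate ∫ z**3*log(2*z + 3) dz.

z**4*log(2*z + 3)/4 - z**4/16 + z**3/8 - 9*z**2/32 + 27*z/32 - 81*log(2*z + 3)/64 + C

Use integration by parts with u = log(2*z + 3), dv = z**3 dz.
Then du = 2/(2*z + 3) dz and v = z**4/4.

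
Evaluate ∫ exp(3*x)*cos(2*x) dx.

Let I denote the integral. Integrate by parts with u = cos(2*x), dv = exp(3*x) dx, so v = exp(3*x)/3: I = exp(3*x)*cos(2*x)/3 + (2/3)·∫ exp(3*x)*sin(2*x) dx.
Apply parts again with u = sin(2*x), dv = exp(3*x) dx: ∫ exp(3*x)*sin(2*x) dx = exp(3*x)*sin(2*x)/3 − (2/3)·I. Substituting back brings back I: I = 2*exp(3*x)*sin(2*x)/9 + exp(3*x)*cos(2*x)/3 − (4/9)·I.
Solving for I: (1 + 4/9)·I equals the remaining terms, so I = (9/13)·(2*exp(3*x)*sin(2*x)/9 + exp(3*x)*cos(2*x)/3).

2*exp(3*x)*sin(2*x)/13 + 3*exp(3*x)*cos(2*x)/13 + C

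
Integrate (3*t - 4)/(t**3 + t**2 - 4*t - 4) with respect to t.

Factor the denominator: (t - 2)*(t + 1)*(t + 2).
Partial-fraction decomposition: -5/(2*(t + 2)) + 7/(3*(t + 1)) + 1/(6*(t - 2)).
Integrate each term: A/(t−a) contributes A·log|t−a|.

log(t - 2)/6 + 7*log(t + 1)/3 - 5*log(t + 2)/2 + C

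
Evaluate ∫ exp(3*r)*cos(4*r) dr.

4*exp(3*r)*sin(4*r)/25 + 3*exp(3*r)*cos(4*r)/25 + C

Let I denote the integral. Integrate by parts with u = cos(4*r), dv = exp(3*r) dr, so v = exp(3*r)/3: I = exp(3*r)*cos(4*r)/3 + (4/3)·∫ exp(3*r)*sin(4*r) dr.
Apply parts again with u = sin(4*r), dv = exp(3*r) dr: ∫ exp(3*r)*sin(4*r) dr = exp(3*r)*sin(4*r)/3 − (4/3)·I. Substituting back brings back I: I = 4*exp(3*r)*sin(4*r)/9 + exp(3*r)*cos(4*r)/3 − (16/9)·I.
Solving for I: (1 + 16/9)·I equals the remaining terms, so I = (9/25)·(4*exp(3*r)*sin(4*r)/9 + exp(3*r)*cos(4*r)/3).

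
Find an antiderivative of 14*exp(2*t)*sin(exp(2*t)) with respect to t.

-7*cos(exp(2*t)) + C

Let u = exp(2*t), so du = (2*exp(2*t)) dt.
Rewriting, the integral becomes 7·∫ sin(u) du = 7·-cos(u).
Substituting back, u = exp(2*t).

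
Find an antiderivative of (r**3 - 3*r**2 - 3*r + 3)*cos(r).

r**3*sin(r) - 3*r**2*sin(r) + 3*r**2*cos(r) - 9*r*sin(r) - 6*r*cos(r) + 9*sin(r) - 9*cos(r) + C

Use integration by parts with u = r**3 - 3*r**2 - 3*r + 3, dv = cos(r) dr, so v = sin(r).
Apply parts 3 times (tabular method): alternate signs, differentiate u down to 0, integrate dv up.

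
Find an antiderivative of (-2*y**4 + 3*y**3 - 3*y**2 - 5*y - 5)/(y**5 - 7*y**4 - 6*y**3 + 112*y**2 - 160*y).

log(y)/32 - 196*log(y - 5)/27 + 393*log(y - 4)/64 - 35*log(y - 2)/72 - 737*log(y + 4)/1728 + C

Factor the denominator: y*(y - 5)*(y - 4)*(y - 2)*(y + 4).
Partial-fraction decomposition: -737/(1728*(y + 4)) - 35/(72*(y - 2)) + 393/(64*(y - 4)) - 196/(27*(y - 5)) + 1/(32*y).
Integrate each term: A/(y−a) contributes A·log|y−a|.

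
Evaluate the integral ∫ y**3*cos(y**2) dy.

y**2*sin(y**2)/2 + cos(y**2)/2 + C

Let u = y², du = 2y dy; rewrite as (1/2)∫ u^1·cos(1u) du.
Now integrate by parts 1 time.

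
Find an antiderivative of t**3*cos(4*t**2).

Let u = t², du = 2t dt; rewrite as (1/2)∫ u^1·cos(4u) du.
Now integrate by parts 1 time.

t**2*sin(4*t**2)/8 + cos(4*t**2)/32 + C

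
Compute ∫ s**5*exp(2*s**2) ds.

Let u = s², du = 2s ds; rewrite as (1/2)∫ u^2·exp(2u) du.
Now integrate by parts 2 times.

(2*s**4 - 2*s**2 + 1)*exp(2*s**2)/8 + C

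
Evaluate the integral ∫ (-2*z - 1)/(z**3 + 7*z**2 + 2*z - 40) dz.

-5*log(z - 2)/42 - 7*log(z + 4)/6 + 9*log(z + 5)/7 + C

Factor the denominator: (z - 2)*(z + 4)*(z + 5).
Partial-fraction decomposition: 9/(7*(z + 5)) - 7/(6*(z + 4)) - 5/(42*(z - 2)).
Integrate each term: A/(z−a) contributes A·log|z−a|.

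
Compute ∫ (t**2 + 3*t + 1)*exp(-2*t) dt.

(-t**2 - 4*t - 3)*exp(-2*t)/2 + C

Use integration by parts with u = t**2 + 3*t + 1, dv = exp(-2*t) dt, so v = -exp(-2*t)/2.
Apply parts 2 times (tabular method): alternate signs, differentiate u down to 0, integrate dv up.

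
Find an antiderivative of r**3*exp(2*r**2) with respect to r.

(2*r**2 - 1)*exp(2*r**2)/8 + C

Let u = r², du = 2r dr; rewrite as (1/2)∫ u^1·exp(2u) du.
Now integrate by parts 1 time.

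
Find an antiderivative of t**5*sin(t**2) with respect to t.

-t**4*cos(t**2)/2 + t**2*sin(t**2) + cos(t**2) + C

Let u = t², du = 2t dt; rewrite as (1/2)∫ u^2·sin(1u) du.
Now integrate by parts 2 times.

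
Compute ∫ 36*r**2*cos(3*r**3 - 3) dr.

Let u = 3*r**3 - 3, so du = (9*r**2) dr.
Rewriting, the integral becomes 4·∫ cos(u) du = 4·sin(u).
Substituting back, u = 3*r**3 - 3.

4*sin(3*r**3 - 3) + C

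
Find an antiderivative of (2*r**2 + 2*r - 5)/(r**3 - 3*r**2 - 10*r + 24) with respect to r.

5*log(r - 4)/2 - 7*log(r - 2)/10 + log(r + 3)/5 + C

Factor the denominator: (r - 4)*(r - 2)*(r + 3).
Partial-fraction decomposition: 1/(5*(r + 3)) - 7/(10*(r - 2)) + 5/(2*(r - 4)).
Integrate each term: A/(r−a) contributes A·log|r−a|.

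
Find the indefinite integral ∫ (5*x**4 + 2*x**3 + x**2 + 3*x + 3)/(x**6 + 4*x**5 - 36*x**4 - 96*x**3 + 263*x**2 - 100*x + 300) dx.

Factor the denominator: (x - 5)*(x - 2)*(x + 5)*(x + 6)*(x**2 + 1).
Partial-fraction decomposition: (41*x + 87)/(4810*(x**2 + 1)) - 6069/(3256*(x + 6)) + 722/(455*(x + 5)) - 109/(840*(x - 2)) + 1709/(4290*(x - 5)).
Integrate each term; A/(x−a) gives A·log|x−a|; the (Bx+D)/(x²+p²) term gives a log and an atan.

1709*log(x - 5)/4290 - 109*log(x - 2)/840 + 722*log(x + 5)/455 - 6069*log(x + 6)/3256 + 41*log(x**2 + 1)/9620 + 87*atan(x)/4810 + C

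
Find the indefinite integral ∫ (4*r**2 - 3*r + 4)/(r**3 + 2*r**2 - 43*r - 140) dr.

179*log(r - 7)/132 - 80*log(r + 4)/11 + 119*log(r + 5)/12 + C

Factor the denominator: (r - 7)*(r + 4)*(r + 5).
Partial-fraction decomposition: 119/(12*(r + 5)) - 80/(11*(r + 4)) + 179/(132*(r - 7)).
Integrate each term: A/(r−a) contributes A·log|r−a|.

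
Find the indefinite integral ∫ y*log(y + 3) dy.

Use integration by parts with u = log(y + 3), dv = y dy.
Then du = 1/(y + 3) dy and v = y**2/2.

y**2*log(y + 3)/2 - y**2/4 + 3*y/2 - 9*log(y + 3)/2 + C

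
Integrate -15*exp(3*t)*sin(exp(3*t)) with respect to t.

Let u = exp(3*t), so du = (3*exp(3*t)) dt.
Rewriting, the integral becomes -5·∫ sin(u) du = -5·-cos(u).
Substituting back, u = exp(3*t).

5*cos(exp(3*t)) + C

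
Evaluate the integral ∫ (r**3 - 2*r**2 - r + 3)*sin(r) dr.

Use integration by parts with u = r**3 - 2*r**2 - r + 3, dv = sin(r) dr, so v = -cos(r).
Apply parts 3 times (tabular method): alternate signs, differentiate u down to 0, integrate dv up.

-r**3*cos(r) + 3*r**2*sin(r) + 2*r**2*cos(r) - 4*r*sin(r) + 7*r*cos(r) - 7*sin(r) - 7*cos(r) + C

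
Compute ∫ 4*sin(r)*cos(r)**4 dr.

-4*cos(r)**5/5 + C

Let u = cos(r), so du = (-sin(r)) dr.
Rewriting, the integral becomes -4·∫ u^4 du = -4·u^5/5.
Substituting back, u = cos(r).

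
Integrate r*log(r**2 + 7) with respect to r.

Let u = r**2 + 7, so du = (2*r) dr.
The integral becomes (1/2)·∫ log(u) du; integrate by parts with u′=log(u), dv′=du.

r**2*log(r**2 + 7)/2 - r**2/2 + 7*log(r**2 + 7)/2 + C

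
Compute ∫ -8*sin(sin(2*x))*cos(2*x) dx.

4*cos(sin(2*x)) + C

Let u = sin(2*x), so du = (2*cos(2*x)) dx.
Rewriting, the integral becomes -4·∫ sin(u) du = -4·-cos(u).
Substituting back, u = sin(2*x).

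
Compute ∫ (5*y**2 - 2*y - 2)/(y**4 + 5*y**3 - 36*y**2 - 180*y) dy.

Factor the denominator: y*(y - 6)*(y + 5)*(y + 6).
Partial-fraction decomposition: -95/(36*(y + 6)) + 133/(55*(y + 5)) + 83/(396*(y - 6)) + 1/(90*y).
Integrate each term: A/(y−a) contributes A·log|y−a|.

log(y)/90 + 83*log(y - 6)/396 + 133*log(y + 5)/55 - 95*log(y + 6)/36 + C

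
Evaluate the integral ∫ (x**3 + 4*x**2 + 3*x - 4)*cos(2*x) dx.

x**3*sin(2*x)/2 + 2*x**2*sin(2*x) + 3*x**2*cos(2*x)/4 + 3*x*sin(2*x)/4 + 2*x*cos(2*x) - 3*sin(2*x) + 3*cos(2*x)/8 + C

Use integration by parts with u = x**3 + 4*x**2 + 3*x - 4, dv = cos(2*x) dx, so v = sin(2*x)/2.
Apply parts 3 times (tabular method): alternate signs, differentiate u down to 0, integrate dv up.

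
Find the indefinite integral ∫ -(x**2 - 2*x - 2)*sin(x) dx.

Use integration by parts with u = x**2 - 2*x - 2, dv = -sin(x) dx, so v = cos(x).
Apply parts 2 times (tabular method): alternate signs, differentiate u down to 0, integrate dv up.

x**2*cos(x) - 2*x*sin(x) - 2*x*cos(x) + 2*sin(x) - 4*cos(x) + C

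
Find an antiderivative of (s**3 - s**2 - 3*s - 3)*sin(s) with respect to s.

Use integration by parts with u = s**3 - s**2 - 3*s - 3, dv = sin(s) ds, so v = -cos(s).
Apply parts 3 times (tabular method): alternate signs, differentiate u down to 0, integrate dv up.

-s**3*cos(s) + 3*s**2*sin(s) + s**2*cos(s) - 2*s*sin(s) + 9*s*cos(s) - 9*sin(s) + cos(s) + C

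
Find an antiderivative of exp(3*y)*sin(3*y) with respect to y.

Let I denote the integral. Integrate by parts with u = sin(3*y), dv = exp(3*y) dy, so v = exp(3*y)/3: I = exp(3*y)*sin(3*y)/3 − ∫ exp(3*y)*cos(3*y) dy.
Apply parts again with u = cos(3*y), dv = exp(3*y) dy: ∫ exp(3*y)*cos(3*y) dy = exp(3*y)*cos(3*y)/3 + I. Substituting back brings back I: I = exp(3*y)*sin(3*y)/3 - exp(3*y)*cos(3*y)/3 − I.
Solving for I: (1 + 1)·I equals the remaining terms, so I = (1/2)·(exp(3*y)*sin(3*y)/3 - exp(3*y)*cos(3*y)/3).

exp(3*y)*sin(3*y)/6 - exp(3*y)*cos(3*y)/6 + C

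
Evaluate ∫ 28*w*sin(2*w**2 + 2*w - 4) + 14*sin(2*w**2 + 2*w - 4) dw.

-7*cos(2*w**2 + 2*w - 4) + C

Let u = 2*w**2 + 2*w - 4, so du = (4*w + 2) dw.
Rewriting, the integral becomes 7·∫ sin(u) du = 7·-cos(u).
Substituting back, u = 2*w**2 + 2*w - 4.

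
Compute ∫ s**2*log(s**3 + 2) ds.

s**3*log(s**3 + 2)/3 - s**3/3 + 2*log(s**3 + 2)/3 + C

Let u = s**3 + 2, so du = (3*s**2) ds.
The integral becomes (1/3)·∫ log(u) du; integrate by parts with u′=log(u), dv′=du.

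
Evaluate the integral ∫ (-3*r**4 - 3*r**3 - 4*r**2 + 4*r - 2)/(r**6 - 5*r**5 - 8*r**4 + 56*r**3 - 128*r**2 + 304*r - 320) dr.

Factor the denominator: (r - 5)*(r - 2)**2*(r + 4)*(r**2 + 4).
Partial-fraction decomposition: (94*r + 209)/(1160*(r**2 + 4)) + 329/(3240*(r + 4)) + 175/(216*(r - 2)) + 41/(72*(r - 2)**2) - 2332/(2349*(r - 5)).
Integrate each term; A/(r−a) gives A·log|r−a|; the (Br+D)/(r²+p²) term gives a log and an atan.

-2332*log(r - 5)/2349 + 175*log(r - 2)/216 + 329*log(r + 4)/3240 + 47*log(r**2 + 4)/1160 + 209*atan(r/2)/2320 - 41/(72*r - 144) + C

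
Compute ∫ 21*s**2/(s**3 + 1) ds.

7*log(s**3 + 1) + C

Let u = s**3 + 1, so du = (3*s**2) ds.
Rewriting, the integral becomes 7·∫ 1/u du = 7·log(u).
Substituting back, u = s**3 + 1.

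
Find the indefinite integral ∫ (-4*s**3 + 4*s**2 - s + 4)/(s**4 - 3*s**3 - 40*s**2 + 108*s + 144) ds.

-361*log(s - 6)/84 + 48*log(s - 4)/25 + 13*log(s + 1)/175 - 509*log(s + 6)/300 + C

Factor the denominator: (s - 6)*(s - 4)*(s + 1)*(s + 6).
Partial-fraction decomposition: -509/(300*(s + 6)) + 13/(175*(s + 1)) + 48/(25*(s - 4)) - 361/(84*(s - 6)).
Integrate each term: A/(s−a) contributes A·log|s−a|.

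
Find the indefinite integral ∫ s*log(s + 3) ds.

Use integration by parts with u = log(s + 3), dv = s ds.
Then du = 1/(s + 3) ds and v = s**2/2.

s**2*log(s + 3)/2 - s**2/4 + 3*s/2 - 9*log(s + 3)/2 + C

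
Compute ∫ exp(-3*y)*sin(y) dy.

Let I denote the integral. Integrate by parts with u = sin(y), dv = exp(-3*y) dy, so v = -exp(-3*y)/3: I = -exp(-3*y)*sin(y)/3 + (1/3)·∫ exp(-3*y)*cos(y) dy.
Apply parts again with u = cos(y), dv = exp(-3*y) dy: ∫ exp(-3*y)*cos(y) dy = -exp(-3*y)*cos(y)/3 − (1/3)·I. Substituting back brings back I: I = -exp(-3*y)*sin(y)/3 - exp(-3*y)*cos(y)/9 − (1/9)·I.
Solving for I: (1 + 1/9)·I equals the remaining terms, so I = (9/10)·(-exp(-3*y)*sin(y)/3 - exp(-3*y)*cos(y)/9).

-3*exp(-3*y)*sin(y)/10 - exp(-3*y)*cos(y)/10 + C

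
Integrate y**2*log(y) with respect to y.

Use integration by parts with u = log(y), dv = y**2 dy.
Then du = 1/y dy and v = y**3/3.

y**3*log(y)/3 - y**3/9 + C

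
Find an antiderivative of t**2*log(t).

t**3*log(t)/3 - t**3/9 + C

Use integration by parts with u = log(t), dv = t**2 dt.
Then du = 1/t dt and v = t**3/3.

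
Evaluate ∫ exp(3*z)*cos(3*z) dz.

exp(3*z)*sin(3*z)/6 + exp(3*z)*cos(3*z)/6 + C

Let I denote the integral. Integrate by parts with u = cos(3*z), dv = exp(3*z) dz, so v = exp(3*z)/3: I = exp(3*z)*cos(3*z)/3 + ∫ exp(3*z)*sin(3*z) dz.
Apply parts again with u = sin(3*z), dv = exp(3*z) dz: ∫ exp(3*z)*sin(3*z) dz = exp(3*z)*sin(3*z)/3 − I. Substituting back brings back I: I = exp(3*z)*sin(3*z)/3 + exp(3*z)*cos(3*z)/3 − I.
Solving for I: (1 + 1)·I equals the remaining terms, so I = (1/2)·(exp(3*z)*sin(3*z)/3 + exp(3*z)*cos(3*z)/3).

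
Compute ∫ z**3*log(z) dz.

Use integration by parts with u = log(z), dv = z**3 dz.
Then du = 1/z dz and v = z**4/4.

z**4*log(z)/4 - z**4/16 + C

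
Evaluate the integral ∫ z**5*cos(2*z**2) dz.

Let u = z², du = 2z dz; rewrite as (1/2)∫ u^2·cos(2u) du.
Now integrate by parts 2 times.

z**4*sin(2*z**2)/4 + z**2*cos(2*z**2)/4 - sin(2*z**2)/8 + C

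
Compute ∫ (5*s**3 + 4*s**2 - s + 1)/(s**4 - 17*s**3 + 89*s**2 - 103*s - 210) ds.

Factor the denominator: (s - 7)*(s - 6)*(s - 5)*(s + 1).
Partial-fraction decomposition: -1/(336*(s + 1)) + 721/(12*(s - 5)) - 1219/(7*(s - 6)) + 1905/(16*(s - 7)).
Integrate each term: A/(s−a) contributes A·log|s−a|.

1905*log(s - 7)/16 - 1219*log(s - 6)/7 + 721*log(s - 5)/12 - log(s + 1)/336 + C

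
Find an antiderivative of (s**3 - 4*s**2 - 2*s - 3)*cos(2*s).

Use integration by parts with u = s**3 - 4*s**2 - 2*s - 3, dv = cos(2*s) ds, so v = sin(2*s)/2.
Apply parts 3 times (tabular method): alternate signs, differentiate u down to 0, integrate dv up.

s**3*sin(2*s)/2 - 2*s**2*sin(2*s) + 3*s**2*cos(2*s)/4 - 7*s*sin(2*s)/4 - 2*s*cos(2*s) - sin(2*s)/2 - 7*cos(2*s)/8 + C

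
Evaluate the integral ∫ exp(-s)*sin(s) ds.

Let I denote the integral. Integrate by parts with u = sin(s), dv = exp(-s) ds, so v = -exp(-s): I = -exp(-s)*sin(s) + ∫ exp(-s)*cos(s) ds.
Apply parts again with u = cos(s), dv = exp(-s) ds: ∫ exp(-s)*cos(s) ds = -exp(-s)*cos(s) − I. Substituting back brings back I: I = -exp(-s)*sin(s) - exp(-s)*cos(s) − I.
Solving for I: (1 + 1)·I equals the remaining terms, so I = (1/2)·(-exp(-s)*sin(s) - exp(-s)*cos(s)).

-exp(-s)*sin(s)/2 - exp(-s)*cos(s)/2 + C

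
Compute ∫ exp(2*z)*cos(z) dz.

exp(2*z)*sin(z)/5 + 2*exp(2*z)*cos(z)/5 + C

Let I denote the integral. Integrate by parts with u = cos(z), dv = exp(2*z) dz, so v = exp(2*z)/2: I = exp(2*z)*cos(z)/2 + (1/2)·∫ exp(2*z)*sin(z) dz.
Apply parts again with u = sin(z), dv = exp(2*z) dz: ∫ exp(2*z)*sin(z) dz = exp(2*z)*sin(z)/2 − (1/2)·I. Substituting back brings back I: I = exp(2*z)*sin(z)/4 + exp(2*z)*cos(z)/2 − (1/4)·I.
Solving for I: (1 + 1/4)·I equals the remaining terms, so I = (4/5)·(exp(2*z)*sin(z)/4 + exp(2*z)*cos(z)/2).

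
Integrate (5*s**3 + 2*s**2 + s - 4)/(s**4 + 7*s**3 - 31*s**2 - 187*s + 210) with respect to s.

Factor the denominator: (s - 5)*(s - 1)*(s + 6)*(s + 7).
Partial-fraction decomposition: 407/(24*(s + 7)) - 1018/(77*(s + 6)) - 1/(56*(s - 1)) + 169/(132*(s - 5)).
Integrate each term: A/(s−a) contributes A·log|s−a|.

169*log(s - 5)/132 - log(s - 1)/56 - 1018*log(s + 6)/77 + 407*log(s + 7)/24 + C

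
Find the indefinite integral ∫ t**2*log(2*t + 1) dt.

Use integration by parts with u = log(2*t + 1), dv = t**2 dt.
Then du = 2/(2*t + 1) dt and v = t**3/3.

t**3*log(2*t + 1)/3 - t**3/9 + t**2/12 - t/12 + log(2*t + 1)/24 + C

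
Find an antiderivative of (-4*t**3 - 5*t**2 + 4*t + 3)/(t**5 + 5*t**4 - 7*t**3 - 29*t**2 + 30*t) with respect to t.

log(t)/10 - 41*log(t - 2)/70 + log(t - 1)/12 - 9*log(t + 3)/20 + 179*log(t + 5)/210 + C

Factor the denominator: t*(t - 2)*(t - 1)*(t + 3)*(t + 5).
Partial-fraction decomposition: 179/(210*(t + 5)) - 9/(20*(t + 3)) + 1/(12*(t - 1)) - 41/(70*(t - 2)) + 1/(10*t).
Integrate each term: A/(t−a) contributes A·log|t−a|.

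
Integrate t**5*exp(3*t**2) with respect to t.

Let u = t², du = 2t dt; rewrite as (1/2)∫ u^2·exp(3u) du.
Now integrate by parts 2 times.

(9*t**4 - 6*t**2 + 2)*exp(3*t**2)/54 + C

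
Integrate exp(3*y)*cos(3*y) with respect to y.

Let I denote the integral. Integrate by parts with u = cos(3*y), dv = exp(3*y) dy, so v = exp(3*y)/3: I = exp(3*y)*cos(3*y)/3 + ∫ exp(3*y)*sin(3*y) dy.
Apply parts again with u = sin(3*y), dv = exp(3*y) dy: ∫ exp(3*y)*sin(3*y) dy = exp(3*y)*sin(3*y)/3 − I. Substituting back brings back I: I = exp(3*y)*sin(3*y)/3 + exp(3*y)*cos(3*y)/3 − I.
Solving for I: (1 + 1)·I equals the remaining terms, so I = (1/2)·(exp(3*y)*sin(3*y)/3 + exp(3*y)*cos(3*y)/3).

exp(3*y)*sin(3*y)/6 + exp(3*y)*cos(3*y)/6 + C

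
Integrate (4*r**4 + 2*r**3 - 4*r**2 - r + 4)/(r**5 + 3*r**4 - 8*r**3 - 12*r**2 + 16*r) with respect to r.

Factor the denominator: r*(r - 2)*(r - 1)*(r + 2)*(r + 4).
Partial-fraction decomposition: 7/(2*(r + 4)) - 19/(24*(r + 2)) - 1/(3*(r - 1)) + 11/(8*(r - 2)) + 1/(4*r).
Integrate each term: A/(r−a) contributes A·log|r−a|.

log(r)/4 + 11*log(r - 2)/8 - log(r - 1)/3 - 19*log(r + 2)/24 + 7*log(r + 4)/2 + C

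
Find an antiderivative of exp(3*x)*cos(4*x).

4*exp(3*x)*sin(4*x)/25 + 3*exp(3*x)*cos(4*x)/25 + C

Let I denote the integral. Integrate by parts with u = cos(4*x), dv = exp(3*x) dx, so v = exp(3*x)/3: I = exp(3*x)*cos(4*x)/3 + (4/3)·∫ exp(3*x)*sin(4*x) dx.
Apply parts again with u = sin(4*x), dv = exp(3*x) dx: ∫ exp(3*x)*sin(4*x) dx = exp(3*x)*sin(4*x)/3 − (4/3)·I. Substituting back brings back I: I = 4*exp(3*x)*sin(4*x)/9 + exp(3*x)*cos(4*x)/3 − (16/9)·I.
Solving for I: (1 + 16/9)·I equals the remaining terms, so I = (9/25)·(4*exp(3*x)*sin(4*x)/9 + exp(3*x)*cos(4*x)/3).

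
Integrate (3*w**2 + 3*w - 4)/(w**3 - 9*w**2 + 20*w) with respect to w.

Factor the denominator: w*(w - 5)*(w - 4).
Partial-fraction decomposition: -14/(w - 4) + 86/(5*(w - 5)) - 1/(5*w).
Integrate each term: A/(w−a) contributes A·log|w−a|.

-log(w)/5 + 86*log(w - 5)/5 - 14*log(w - 4) + C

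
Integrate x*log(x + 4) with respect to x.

x**2*log(x + 4)/2 - x**2/4 + 2*x - 8*log(x + 4) + C

Use integration by parts with u = log(x + 4), dv = x dx.
Then du = 1/(x + 4) dx and v = x**2/2.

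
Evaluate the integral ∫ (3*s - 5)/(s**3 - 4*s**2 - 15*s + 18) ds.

Factor the denominator: (s - 6)*(s - 1)*(s + 3).
Partial-fraction decomposition: -7/(18*(s + 3)) + 1/(10*(s - 1)) + 13/(45*(s - 6)).
Integrate each term: A/(s−a) contributes A·log|s−a|.

13*log(s - 6)/45 + log(s - 1)/10 - 7*log(s + 3)/18 + C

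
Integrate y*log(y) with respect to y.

y**2*log(y)/2 - y**2/4 + C

Use integration by parts with u = log(y), dv = y dy.
Then du = 1/y dy and v = y**2/2.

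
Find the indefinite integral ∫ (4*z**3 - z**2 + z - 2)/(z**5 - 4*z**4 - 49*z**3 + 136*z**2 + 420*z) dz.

-log(z)/210 + 664*log(z - 7)/819 - 239*log(z - 5)/385 + 5*log(z + 2)/63 - 227*log(z + 6)/858 + C

Factor the denominator: z*(z - 7)*(z - 5)*(z + 2)*(z + 6).
Partial-fraction decomposition: -227/(858*(z + 6)) + 5/(63*(z + 2)) - 239/(385*(z - 5)) + 664/(819*(z - 7)) - 1/(210*z).
Integrate each term: A/(z−a) contributes A·log|z−a|.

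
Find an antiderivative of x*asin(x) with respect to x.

Use integration by parts with u = arcsin(x), dv = x dx.
Then du = 1/sqrt(-x**2 + 1) dx.

x**2*asin(x)/2 + x*sqrt(-x**2 + 1)/4 - asin(x)/4 + C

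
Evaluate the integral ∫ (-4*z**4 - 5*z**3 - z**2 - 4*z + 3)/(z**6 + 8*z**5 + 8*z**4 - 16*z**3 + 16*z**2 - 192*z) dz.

Factor the denominator: z*(z - 2)*(z + 4)*(z + 6)*(z**2 + 4).
Partial-fraction decomposition: -(57*z + 64)/(320*(z**2 + 4)) + 1371/(1280*(z + 6)) - 701/(960*(z + 4)) - 113/(768*(z - 2)) - 1/(64*z).
Integrate each term; A/(z−a) gives A·log|z−a|; the (Bz+D)/(z²+p²) term gives a log and an atan.

-log(z)/64 - 113*log(z - 2)/768 - 701*log(z + 4)/960 + 1371*log(z + 6)/1280 - 57*log(z**2 + 4)/640 - atan(z/2)/10 + C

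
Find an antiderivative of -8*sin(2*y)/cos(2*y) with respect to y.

Let u = cos(2*y), so du = (-2*sin(2*y)) dy.
Rewriting, the integral becomes 4·∫ 1/u du = 4·log(u).
Substituting back, u = cos(2*y).

4*log(cos(2*y)) + C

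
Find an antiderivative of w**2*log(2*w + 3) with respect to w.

w**3*log(2*w + 3)/3 - w**3/9 + w**2/4 - 3*w/4 + 9*log(2*w + 3)/8 + C

Use integration by parts with u = log(2*w + 3), dv = w**2 dw.
Then du = 2/(2*w + 3) dw and v = w**3/3.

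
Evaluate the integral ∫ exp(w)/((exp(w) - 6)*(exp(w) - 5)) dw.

Let u = e^w, du = e^w dw.
The integral becomes ∫ du/((u-6)(u-5)); decompose into partial fractions.

log(exp(w) - 6) - log(exp(w) - 5) + C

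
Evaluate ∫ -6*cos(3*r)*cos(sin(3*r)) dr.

-2*sin(sin(3*r)) + C

Let u = sin(3*r), so du = (3*cos(3*r)) dr.
Rewriting, the integral becomes -2·∫ cos(u) du = -2·sin(u).
Substituting back, u = sin(3*r).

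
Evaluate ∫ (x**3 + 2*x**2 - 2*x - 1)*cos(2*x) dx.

Use integration by parts with u = x**3 + 2*x**2 - 2*x - 1, dv = cos(2*x) dx, so v = sin(2*x)/2.
Apply parts 3 times (tabular method): alternate signs, differentiate u down to 0, integrate dv up.

x**3*sin(2*x)/2 + x**2*sin(2*x) + 3*x**2*cos(2*x)/4 - 7*x*sin(2*x)/4 + x*cos(2*x) - sin(2*x) - 7*cos(2*x)/8 + C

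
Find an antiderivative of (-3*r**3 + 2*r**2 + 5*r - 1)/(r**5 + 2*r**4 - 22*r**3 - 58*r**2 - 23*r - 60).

-301*log(r - 5)/1872 - 83*log(r + 3)/80 + 203*log(r + 4)/153 - 71*log(r**2 + 1)/1105 - 3*atan(r)/2210 + C

Factor the denominator: (r - 5)*(r + 3)*(r + 4)*(r**2 + 1).
Partial-fraction decomposition: -(284*r + 3)/(2210*(r**2 + 1)) + 203/(153*(r + 4)) - 83/(80*(r + 3)) - 301/(1872*(r - 5)).
Integrate each term; A/(r−a) gives A·log|r−a|; the (Br+D)/(r²+p²) term gives a log and an atan.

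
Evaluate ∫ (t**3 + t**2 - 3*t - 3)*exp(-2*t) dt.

(-4*t**3 - 10*t**2 + 2*t + 13)*exp(-2*t)/8 + C

Use integration by parts with u = t**3 + t**2 - 3*t - 3, dv = exp(-2*t) dt, so v = -exp(-2*t)/2.
Apply parts 3 times (tabular method): alternate signs, differentiate u down to 0, integrate dv up.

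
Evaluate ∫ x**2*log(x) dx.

Use integration by parts with u = log(x), dv = x**2 dx.
Then du = 1/x dx and v = x**3/3.

x**3*log(x)/3 - x**3/9 + C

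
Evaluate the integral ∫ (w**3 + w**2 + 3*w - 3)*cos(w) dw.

Use integration by parts with u = w**3 + w**2 + 3*w - 3, dv = cos(w) dw, so v = sin(w).
Apply parts 3 times (tabular method): alternate signs, differentiate u down to 0, integrate dv up.

w**3*sin(w) + w**2*sin(w) + 3*w**2*cos(w) - 3*w*sin(w) + 2*w*cos(w) - 5*sin(w) - 3*cos(w) + C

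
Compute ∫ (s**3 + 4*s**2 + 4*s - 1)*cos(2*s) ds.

s**3*sin(2*s)/2 + 2*s**2*sin(2*s) + 3*s**2*cos(2*s)/4 + 5*s*sin(2*s)/4 + 2*s*cos(2*s) - 3*sin(2*s)/2 + 5*cos(2*s)/8 + C

Use integration by parts with u = s**3 + 4*s**2 + 4*s - 1, dv = cos(2*s) ds, so v = sin(2*s)/2.
Apply parts 3 times (tabular method): alternate signs, differentiate u down to 0, integrate dv up.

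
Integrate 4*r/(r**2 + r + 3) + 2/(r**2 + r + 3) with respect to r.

Let u = r**2 + r + 3, so du = (2*r + 1) dr.
Rewriting, the integral becomes 2·∫ 1/u du = 2·log(u).
Substituting back, u = r**2 + r + 3.

2*log(r**2 + r + 3) + C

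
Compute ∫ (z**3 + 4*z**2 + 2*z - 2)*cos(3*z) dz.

Use integration by parts with u = z**3 + 4*z**2 + 2*z - 2, dv = cos(3*z) dz, so v = sin(3*z)/3.
Apply parts 3 times (tabular method): alternate signs, differentiate u down to 0, integrate dv up.

z**3*sin(3*z)/3 + 4*z**2*sin(3*z)/3 + z**2*cos(3*z)/3 + 4*z*sin(3*z)/9 + 8*z*cos(3*z)/9 - 26*sin(3*z)/27 + 4*cos(3*z)/27 + C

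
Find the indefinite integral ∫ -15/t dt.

-15*log(t) + C

Let u = t**3, so du = (3*t**2) dt.
Rewriting, the integral becomes -5·∫ 1/u du = -5·log(u).
Substituting back, u = t**3.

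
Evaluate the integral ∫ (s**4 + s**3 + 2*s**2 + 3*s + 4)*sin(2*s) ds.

Use integration by parts with u = s**4 + s**3 + 2*s**2 + 3*s + 4, dv = sin(2*s) ds, so v = -cos(2*s)/2.
Apply parts 4 times (tabular method): alternate signs, differentiate u down to 0, integrate dv up.

-s**4*cos(2*s)/2 + s**3*sin(2*s) - s**3*cos(2*s)/2 + 3*s**2*sin(2*s)/4 + s**2*cos(2*s)/2 - s*sin(2*s)/2 - 3*s*cos(2*s)/4 + 3*sin(2*s)/8 - 9*cos(2*s)/4 + C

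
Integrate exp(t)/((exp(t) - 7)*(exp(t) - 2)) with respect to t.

log(exp(t) - 7)/5 - log(exp(t) - 2)/5 + C

Let u = e^t, du = e^t dt.
The integral becomes ∫ du/((u-2)(u-7)); decompose into partial fractions.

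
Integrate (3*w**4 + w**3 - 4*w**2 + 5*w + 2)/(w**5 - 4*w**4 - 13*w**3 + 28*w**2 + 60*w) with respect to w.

Factor the denominator: w*(w - 5)*(w - 3)*(w + 2)**2.
Partial-fraction decomposition: 1733/(2450*(w + 2)) - 8/(35*(w + 2)**2) - 251/(150*(w - 3)) + 1927/(490*(w - 5)) + 1/(30*w).
Integrate each term; A/(w−a) gives A·log|w−a|; A/(w−a)² gives −A/(w−a).

log(w)/30 + 1927*log(w - 5)/490 - 251*log(w - 3)/150 + 1733*log(w + 2)/2450 + 8/(35*w + 70) + C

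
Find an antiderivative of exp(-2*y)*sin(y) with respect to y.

-2*exp(-2*y)*sin(y)/5 - exp(-2*y)*cos(y)/5 + C

Let I denote the integral. Integrate by parts with u = sin(y), dv = exp(-2*y) dy, so v = -exp(-2*y)/2: I = -exp(-2*y)*sin(y)/2 + (1/2)·∫ exp(-2*y)*cos(y) dy.
Apply parts again with u = cos(y), dv = exp(-2*y) dy: ∫ exp(-2*y)*cos(y) dy = -exp(-2*y)*cos(y)/2 − (1/2)·I. Substituting back brings back I: I = -exp(-2*y)*sin(y)/2 - exp(-2*y)*cos(y)/4 − (1/4)·I.
Solving for I: (1 + 1/4)·I equals the remaining terms, so I = (4/5)·(-exp(-2*y)*sin(y)/2 - exp(-2*y)*cos(y)/4).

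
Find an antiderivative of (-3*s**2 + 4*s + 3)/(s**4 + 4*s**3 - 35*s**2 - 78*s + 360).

-29*log(s - 4)/90 + log(s - 3)/6 - 23*log(s + 5)/18 + 43*log(s + 6)/30 + C

Factor the denominator: (s - 4)*(s - 3)*(s + 5)*(s + 6).
Partial-fraction decomposition: 43/(30*(s + 6)) - 23/(18*(s + 5)) + 1/(6*(s - 3)) - 29/(90*(s - 4)).
Integrate each term: A/(s−a) contributes A·log|s−a|.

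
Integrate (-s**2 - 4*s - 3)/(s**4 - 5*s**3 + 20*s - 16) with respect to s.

Factor the denominator: (s - 4)*(s - 2)*(s - 1)*(s + 2).
Partial-fraction decomposition: -1/(72*(s + 2)) - 8/(9*(s - 1)) + 15/(8*(s - 2)) - 35/(36*(s - 4)).
Integrate each term: A/(s−a) contributes A·log|s−a|.

-35*log(s - 4)/36 + 15*log(s - 2)/8 - 8*log(s - 1)/9 - log(s + 2)/72 + C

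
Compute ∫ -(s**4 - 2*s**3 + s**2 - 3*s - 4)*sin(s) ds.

Use integration by parts with u = s**4 - 2*s**3 + s**2 - 3*s - 4, dv = -sin(s) ds, so v = cos(s).
Apply parts 4 times (tabular method): alternate signs, differentiate u down to 0, integrate dv up.

s**4*cos(s) - 4*s**3*sin(s) - 2*s**3*cos(s) + 6*s**2*sin(s) - 11*s**2*cos(s) + 22*s*sin(s) + 9*s*cos(s) - 9*sin(s) + 18*cos(s) + C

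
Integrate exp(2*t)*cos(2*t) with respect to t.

Let I denote the integral. Integrate by parts with u = cos(2*t), dv = exp(2*t) dt, so v = exp(2*t)/2: I = exp(2*t)*cos(2*t)/2 + ∫ exp(2*t)*sin(2*t) dt.
Apply parts again with u = sin(2*t), dv = exp(2*t) dt: ∫ exp(2*t)*sin(2*t) dt = exp(2*t)*sin(2*t)/2 − I. Substituting back brings back I: I = exp(2*t)*sin(2*t)/2 + exp(2*t)*cos(2*t)/2 − I.
Solving for I: (1 + 1)·I equals the remaining terms, so I = (1/2)·(exp(2*t)*sin(2*t)/2 + exp(2*t)*cos(2*t)/2).

exp(2*t)*sin(2*t)/4 + exp(2*t)*cos(2*t)/4 + C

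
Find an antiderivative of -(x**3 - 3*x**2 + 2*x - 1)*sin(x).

x**3*cos(x) - 3*x**2*sin(x) - 3*x**2*cos(x) + 6*x*sin(x) - 4*x*cos(x) + 4*sin(x) + 5*cos(x) + C

Use integration by parts with u = x**3 - 3*x**2 + 2*x - 1, dv = -sin(x) dx, so v = cos(x).
Apply parts 3 times (tabular method): alternate signs, differentiate u down to 0, integrate dv up.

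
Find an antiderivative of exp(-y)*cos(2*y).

2*exp(-y)*sin(2*y)/5 - exp(-y)*cos(2*y)/5 + C

Let I denote the integral. Integrate by parts with u = cos(2*y), dv = exp(-y) dy, so v = -exp(-y): I = -exp(-y)*cos(2*y) − 2·∫ exp(-y)*sin(2*y) dy.
Apply parts again with u = sin(2*y), dv = exp(-y) dy: ∫ exp(-y)*sin(2*y) dy = -exp(-y)*sin(2*y) + 2·I. Substituting back brings back I: I = 2*exp(-y)*sin(2*y) - exp(-y)*cos(2*y) − 4·I.
Solving for I: (1 + 4)·I equals the remaining terms, so I = (1/5)·(2*exp(-y)*sin(2*y) - exp(-y)*cos(2*y)).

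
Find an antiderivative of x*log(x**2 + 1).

x**2*log(x**2 + 1)/2 - x**2/2 + log(x**2 + 1)/2 + C

Let u = x**2 + 1, so du = (2*x) dx.
The integral becomes (1/2)·∫ log(u) du; integrate by parts with u′=log(u), dv′=du.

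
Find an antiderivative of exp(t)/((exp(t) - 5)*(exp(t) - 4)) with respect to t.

Let u = e^t, du = e^t dt.
The integral becomes ∫ du/((u-5)(u-4)); decompose into partial fractions.

log(exp(t) - 5) - log(exp(t) - 4) + C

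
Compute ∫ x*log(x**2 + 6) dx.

x**2*log(x**2 + 6)/2 - x**2/2 + 3*log(x**2 + 6) + C

Let u = x**2 + 6, so du = (2*x) dx.
The integral becomes (1/2)·∫ log(u) du; integrate by parts with u′=log(u), dv′=du.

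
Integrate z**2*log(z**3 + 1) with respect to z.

z**3*log(z**3 + 1)/3 - z**3/3 + log(z**3 + 1)/3 + C

Let u = z**3 + 1, so du = (3*z**2) dz.
The integral becomes (1/3)·∫ log(u) du; integrate by parts with u′=log(u), dv′=du.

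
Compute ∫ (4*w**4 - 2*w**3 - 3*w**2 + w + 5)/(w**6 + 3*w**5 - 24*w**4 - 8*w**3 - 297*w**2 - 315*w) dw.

Factor the denominator: w*(w - 5)*(w + 1)*(w + 7)*(w**2 + 9).
Partial-fraction decomposition: (14627*w + 61983)/(88740*(w**2 + 9)) - 10141/(29232*(w + 7)) + 7/(360*(w + 1)) + 437/(2448*(w - 5)) - 1/(63*w).
Integrate each term; A/(w−a) gives A·log|w−a|; the (Bw+D)/(w²+p²) term gives a log and an atan.

-log(w)/63 + 437*log(w - 5)/2448 + 7*log(w + 1)/360 - 10141*log(w + 7)/29232 + 14627*log(w**2 + 9)/177480 + 6887*atan(w/3)/29580 + C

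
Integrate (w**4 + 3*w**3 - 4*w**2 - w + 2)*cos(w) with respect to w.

w**4*sin(w) + 3*w**3*sin(w) + 4*w**3*cos(w) - 16*w**2*sin(w) + 9*w**2*cos(w) - 19*w*sin(w) - 32*w*cos(w) + 34*sin(w) - 19*cos(w) + C

Use integration by parts with u = w**4 + 3*w**3 - 4*w**2 - w + 2, dv = cos(w) dw, so v = sin(w).
Apply parts 4 times (tabular method): alternate signs, differentiate u down to 0, integrate dv up.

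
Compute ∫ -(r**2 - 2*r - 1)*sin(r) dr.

r**2*cos(r) - 2*r*sin(r) - 2*r*cos(r) + 2*sin(r) - 3*cos(r) + C

Use integration by parts with u = r**2 - 2*r - 1, dv = -sin(r) dr, so v = cos(r).
Apply parts 2 times (tabular method): alternate signs, differentiate u down to 0, integrate dv up.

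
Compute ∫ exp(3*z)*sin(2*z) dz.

3*exp(3*z)*sin(2*z)/13 - 2*exp(3*z)*cos(2*z)/13 + C

Let I denote the integral. Integrate by parts with u = sin(2*z), dv = exp(3*z) dz, so v = exp(3*z)/3: I = exp(3*z)*sin(2*z)/3 − (2/3)·∫ exp(3*z)*cos(2*z) dz.
Apply parts again with u = cos(2*z), dv = exp(3*z) dz: ∫ exp(3*z)*cos(2*z) dz = exp(3*z)*cos(2*z)/3 + (2/3)·I. Substituting back brings back I: I = exp(3*z)*sin(2*z)/3 - 2*exp(3*z)*cos(2*z)/9 − (4/9)·I.
Solving for I: (1 + 4/9)·I equals the remaining terms, so I = (9/13)·(exp(3*z)*sin(2*z)/3 - 2*exp(3*z)*cos(2*z)/9).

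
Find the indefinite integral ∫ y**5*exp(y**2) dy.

Let u = y², du = 2y dy; rewrite as (1/2)∫ u^2·exp(1u) du.
Now integrate by parts 2 times.

(y**4 - 2*y**2 + 2)*exp(y**2)/2 + C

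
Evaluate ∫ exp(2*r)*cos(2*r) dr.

exp(2*r)*sin(2*r)/4 + exp(2*r)*cos(2*r)/4 + C

Let I denote the integral. Integrate by parts with u = cos(2*r), dv = exp(2*r) dr, so v = exp(2*r)/2: I = exp(2*r)*cos(2*r)/2 + ∫ exp(2*r)*sin(2*r) dr.
Apply parts again with u = sin(2*r), dv = exp(2*r) dr: ∫ exp(2*r)*sin(2*r) dr = exp(2*r)*sin(2*r)/2 − I. Substituting back brings back I: I = exp(2*r)*sin(2*r)/2 + exp(2*r)*cos(2*r)/2 − I.
Solving for I: (1 + 1)·I equals the remaining terms, so I = (1/2)·(exp(2*r)*sin(2*r)/2 + exp(2*r)*cos(2*r)/2).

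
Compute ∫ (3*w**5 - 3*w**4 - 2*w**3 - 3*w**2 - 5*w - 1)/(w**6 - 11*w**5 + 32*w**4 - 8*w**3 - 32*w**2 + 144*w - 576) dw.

Factor the denominator: (w - 6)*(w - 4)*(w - 3)*(w + 2)*(w**2 + 4).
Partial-fraction decomposition: -(116*w - 315)/(1040*(w**2 + 4)) + 131/(1920*(w + 2)) + 389/(195*(w - 3)) - 2107/(240*(w - 4)) + 18869/(1920*(w - 6)).
Integrate each term; A/(w−a) gives A·log|w−a|; the (Bw+D)/(w²+p²) term gives a log and an atan.

18869*log(w - 6)/1920 - 2107*log(w - 4)/240 + 389*log(w - 3)/195 + 131*log(w + 2)/1920 - 29*log(w**2 + 4)/520 + 63*atan(w/2)/416 + C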